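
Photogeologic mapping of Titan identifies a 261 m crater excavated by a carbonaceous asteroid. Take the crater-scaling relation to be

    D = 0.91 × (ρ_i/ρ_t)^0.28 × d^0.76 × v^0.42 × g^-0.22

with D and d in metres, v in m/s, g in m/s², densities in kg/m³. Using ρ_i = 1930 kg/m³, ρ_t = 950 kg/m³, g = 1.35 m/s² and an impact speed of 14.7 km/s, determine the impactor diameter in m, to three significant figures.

d ≈ 7.16 m

Rearranging for d: d = [D / (0.91 · (1930/950)^0.28 · 14700^0.42 · 1.35^-0.22)]^(1/0.76).
(1930/950)^0.28 = 1.220
14700^0.42 = 56.27
1.35^-0.22 = 0.9361
Denominator = 0.91 × 1.220 × 56.27 × 0.9361 = 58.48
D / 58.48 = 261 / 58.48 = 4.463
d = 4.463^(1/0.76) = 4.463^1.3158 = 7.158 m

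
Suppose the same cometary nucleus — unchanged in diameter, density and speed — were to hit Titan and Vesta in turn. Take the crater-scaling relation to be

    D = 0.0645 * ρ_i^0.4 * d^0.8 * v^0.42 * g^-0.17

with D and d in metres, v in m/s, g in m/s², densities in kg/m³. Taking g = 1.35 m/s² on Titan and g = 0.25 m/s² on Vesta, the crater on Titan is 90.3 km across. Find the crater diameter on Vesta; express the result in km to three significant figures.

All impactor-dependent factors cancel in the ratio, leaving D_Vesta/D_Titan = (g_Vesta/g_Titan)^-0.17.
(0.25/1.35)^-0.17 = 0.1852^-0.17 = 1.332
D_Vesta = 1.332 × 90.3 km = 120 km

D ≈ 120 km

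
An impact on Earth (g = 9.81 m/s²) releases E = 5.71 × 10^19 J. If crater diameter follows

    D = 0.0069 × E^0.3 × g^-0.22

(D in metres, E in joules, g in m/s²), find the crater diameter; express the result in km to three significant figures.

E^0.3 = (5.71 × 10^19)^0.3 = 8.453 × 10^5
g^-0.22 = 9.81^-0.22 = 0.6051
D = 0.0069 × 8.453 × 10^5 × 0.6051 = 3529 m
   = 3.529 km

D ≈ 3.53 km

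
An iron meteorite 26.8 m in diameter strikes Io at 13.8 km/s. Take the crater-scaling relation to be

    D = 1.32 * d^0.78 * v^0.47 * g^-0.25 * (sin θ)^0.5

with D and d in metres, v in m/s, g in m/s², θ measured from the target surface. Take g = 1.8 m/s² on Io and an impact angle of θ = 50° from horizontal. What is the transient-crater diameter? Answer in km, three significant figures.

D ≈ 1.14 km

In SI units: v = 13800 m/s.
d^0.78 = 26.8^0.78 = 13.00
v^0.47 = 13800^0.47 = 88.26
g^-0.25 = 1.8^-0.25 = 0.8633
(sin 50°)^0.5 = 0.7660^0.5 = 0.8752
D = 1.32 × 13.00 × 88.26 × 0.8633 × 0.8752 = 1144 m
   = 1.144 km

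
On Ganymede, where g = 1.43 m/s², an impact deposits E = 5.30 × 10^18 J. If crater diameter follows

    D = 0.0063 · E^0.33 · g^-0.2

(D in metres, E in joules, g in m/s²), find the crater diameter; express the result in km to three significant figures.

E^0.33 = (5.30 × 10^18)^0.33 = 1.510 × 10^6
g^-0.2 = 1.43^-0.2 = 0.9310
D = 0.0063 × 1.510 × 10^6 × 0.9310 = 8857 m
   = 8.857 km

D ≈ 8.86 km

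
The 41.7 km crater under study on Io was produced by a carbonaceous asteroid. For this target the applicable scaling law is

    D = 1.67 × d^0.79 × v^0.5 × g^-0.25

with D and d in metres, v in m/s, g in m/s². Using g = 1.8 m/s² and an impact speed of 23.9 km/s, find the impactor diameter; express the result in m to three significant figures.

d ≈ 752 m

Rearranging for d: d = [D / (1.67 · 23900^0.5 · 1.8^-0.25)]^(1/0.79).
D = 41700 m.
23900^0.5 = 154.6
1.8^-0.25 = 0.8633
Denominator = 1.67 × 154.6 × 0.8633 = 222.9
D / 222.9 = 41700 / 222.9 = 187.1
d = 187.1^(1/0.79) = 187.1^1.2658 = 751.6 m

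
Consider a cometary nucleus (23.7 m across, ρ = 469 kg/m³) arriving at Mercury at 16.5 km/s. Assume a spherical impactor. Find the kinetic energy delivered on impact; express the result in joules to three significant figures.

v = 16500 m/s.
Mass m = (π/6) ρ d³ = (π/6) × 469 × (23.7)³ = 3.269 × 10^6 kg
E = ½ m v² = 0.5 × 3.269 × 10^6 × (16500)² = 4.450 × 10^14 J

E ≈ 4.45 × 10^14 J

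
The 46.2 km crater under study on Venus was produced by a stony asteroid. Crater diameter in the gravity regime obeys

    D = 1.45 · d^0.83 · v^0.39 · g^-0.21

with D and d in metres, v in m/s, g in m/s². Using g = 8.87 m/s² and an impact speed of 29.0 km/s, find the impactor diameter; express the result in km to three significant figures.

Rearranging for d: d = [D / (1.45 · 29000^0.39 · 8.87^-0.21)]^(1/0.83).
D = 46200 m.
29000^0.39 = 55.00
8.87^-0.21 = 0.6323
Denominator = 1.45 × 55.00 × 0.6323 = 50.43
D / 50.43 = 46200 / 50.43 = 916.1
d = 916.1^(1/0.83) = 916.1^1.2048 = 3703 m

d ≈ 3.70 km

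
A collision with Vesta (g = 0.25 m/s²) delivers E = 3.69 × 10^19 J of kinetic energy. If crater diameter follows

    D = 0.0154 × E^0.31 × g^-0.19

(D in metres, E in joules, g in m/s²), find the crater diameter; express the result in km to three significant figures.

E^0.31 = (3.69 × 10^19)^0.31 = 1.164 × 10^6
g^-0.19 = 0.25^-0.19 = 1.301
D = 0.0154 × 1.164 × 10^6 × 1.301 = 23321 m
   = 23.32 km

D ≈ 23.3 km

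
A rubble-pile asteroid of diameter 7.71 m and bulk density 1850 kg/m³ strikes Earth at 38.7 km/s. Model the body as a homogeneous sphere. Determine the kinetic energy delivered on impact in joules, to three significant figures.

v = 38700 m/s.
Mass m = (π/6) ρ d³ = (π/6) × 1850 × (7.71)³ = 4.439 × 10^5 kg
E = ½ m v² = 0.5 × 4.439 × 10^5 × (38700)² = 3.324 × 10^14 J

E ≈ 3.32 × 10^14 J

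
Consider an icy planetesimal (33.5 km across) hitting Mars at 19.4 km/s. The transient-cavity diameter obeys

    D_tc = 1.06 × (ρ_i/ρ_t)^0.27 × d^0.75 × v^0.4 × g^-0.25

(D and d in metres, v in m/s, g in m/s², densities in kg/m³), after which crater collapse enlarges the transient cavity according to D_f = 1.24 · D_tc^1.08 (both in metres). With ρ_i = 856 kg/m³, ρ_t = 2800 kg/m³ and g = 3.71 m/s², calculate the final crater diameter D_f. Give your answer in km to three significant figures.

In SI: d = 33500 m, v = 19400 m/s.
(ρ_i/ρ_t)^0.27 = (856/2800)^0.27 = 0.7262
d^0.75 = 33500^0.75 = 2476
v^0.4 = 19400^0.4 = 51.89
g^-0.25 = 3.71^-0.25 = 0.7205
D_tc = 1.06 × 0.7262 × 2476 × 51.89 × 0.7205 = 71260 m
D_f = 1.24 × (71260)^1.08 = 2.160 × 10^5 m
     = 216.0 km

D_f ≈ 216 km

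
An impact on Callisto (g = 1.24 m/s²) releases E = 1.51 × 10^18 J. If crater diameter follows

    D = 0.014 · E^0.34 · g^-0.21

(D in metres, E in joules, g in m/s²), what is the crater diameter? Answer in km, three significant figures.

D ≈ 20.3 km

E^0.34 = (1.51 × 10^18)^0.34 = 1.517 × 10^6
g^-0.21 = 1.24^-0.21 = 0.9558
D = 0.014 × 1.517 × 10^6 × 0.9558 = 20299 m
   = 20.30 km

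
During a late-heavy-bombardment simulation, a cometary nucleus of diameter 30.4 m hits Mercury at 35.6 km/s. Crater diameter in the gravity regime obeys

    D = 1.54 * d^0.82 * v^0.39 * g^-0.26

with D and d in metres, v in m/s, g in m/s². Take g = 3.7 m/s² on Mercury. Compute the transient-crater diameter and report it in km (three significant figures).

In SI units: v = 35600 m/s.
d^0.82 = 30.4^0.82 = 16.44
v^0.39 = 35600^0.39 = 59.58
g^-0.26 = 3.7^-0.26 = 0.7117
D = 1.54 × 16.44 × 59.58 × 0.7117 = 1074 m
   = 1.074 km

D ≈ 1.07 km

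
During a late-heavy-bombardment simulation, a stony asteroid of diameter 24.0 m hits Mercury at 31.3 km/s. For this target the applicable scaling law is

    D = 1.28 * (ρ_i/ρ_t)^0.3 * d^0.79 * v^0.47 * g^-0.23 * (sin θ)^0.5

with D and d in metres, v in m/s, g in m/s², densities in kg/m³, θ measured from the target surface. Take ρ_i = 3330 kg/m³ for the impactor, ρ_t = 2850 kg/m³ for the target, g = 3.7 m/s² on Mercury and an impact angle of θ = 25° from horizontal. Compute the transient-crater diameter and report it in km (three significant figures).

D ≈ 1.03 km

In SI units: v = 31300 m/s.
(ρ_i/ρ_t)^0.3 = (3330/2850)^0.3 = 1.048
d^0.79 = 24^0.79 = 12.31
v^0.47 = 31300^0.47 = 129.7
g^-0.23 = 3.7^-0.23 = 0.7401
(sin 25°)^0.5 = 0.4226^0.5 = 0.6501
D = 1.28 × 1.048 × 12.31 × 129.7 × 0.7401 × 0.6501 = 1030 m
   = 1.030 km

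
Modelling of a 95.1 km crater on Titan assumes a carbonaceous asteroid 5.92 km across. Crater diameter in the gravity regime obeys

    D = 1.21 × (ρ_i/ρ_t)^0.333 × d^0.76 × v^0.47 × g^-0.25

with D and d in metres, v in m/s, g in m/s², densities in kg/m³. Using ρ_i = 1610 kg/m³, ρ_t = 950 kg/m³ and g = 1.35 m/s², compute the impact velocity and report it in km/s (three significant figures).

v ≈ 16.7 km/s

Rearranging for v: v = [D / (1.21 · (1610/950)^0.333 · 5920^0.76 · 1.35^-0.25)]^(1/0.47).
D = 95100 m.
(1610/950)^0.333 = 1.192
5920^0.76 = 736.1
1.35^-0.25 = 0.9277
Denominator = 1.21 × 1.192 × 736.1 × 0.9277 = 984.9
D / 984.9 = 95100 / 984.9 = 96.56
v = 96.56^(1/0.47) = 96.56^2.1277 = 16713 m/s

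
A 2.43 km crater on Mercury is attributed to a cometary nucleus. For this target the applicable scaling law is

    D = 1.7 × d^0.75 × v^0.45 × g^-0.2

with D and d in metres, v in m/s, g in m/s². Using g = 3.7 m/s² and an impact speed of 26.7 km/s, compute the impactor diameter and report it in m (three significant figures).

d ≈ 50.4 m

Rearranging for d: d = [D / (1.7 · 26700^0.45 · 3.7^-0.2)]^(1/0.75).
D = 2430 m.
26700^0.45 = 98.16
3.7^-0.2 = 0.7698
Denominator = 1.7 × 98.16 × 0.7698 = 128.5
D / 128.5 = 2430 / 128.5 = 18.91
d = 18.91^(1/0.75) = 18.91^1.3333 = 50.37 m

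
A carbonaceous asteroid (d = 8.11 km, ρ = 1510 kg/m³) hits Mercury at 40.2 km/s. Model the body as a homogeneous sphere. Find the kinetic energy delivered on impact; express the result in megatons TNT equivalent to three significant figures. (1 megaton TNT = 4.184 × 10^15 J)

E ≈ 8.14 × 10^7 Mt TNT

d = 8110 m; v = 40200 m/s.
Mass m = (π/6) ρ d³ = (π/6) × 1510 × (8110)³ = 4.217 × 10^14 kg
E = ½ m v² = 0.5 × 4.217 × 10^14 × (40200)² = 3.407 × 10^23 J
   = 3.407 × 10^23 / 4.184×10^15 = 8.143 × 10^7 Mt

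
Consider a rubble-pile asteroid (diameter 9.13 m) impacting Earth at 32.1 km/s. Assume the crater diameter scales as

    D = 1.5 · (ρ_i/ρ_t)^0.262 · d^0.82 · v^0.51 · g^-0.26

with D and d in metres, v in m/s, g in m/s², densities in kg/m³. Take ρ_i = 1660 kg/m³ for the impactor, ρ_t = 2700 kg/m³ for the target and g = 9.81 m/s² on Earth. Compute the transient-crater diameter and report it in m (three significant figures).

In SI units: v = 32100 m/s.
(ρ_i/ρ_t)^0.262 = (1660/2700)^0.262 = 0.8803
d^0.82 = 9.13^0.82 = 6.132
v^0.51 = 32100^0.51 = 198.8
g^-0.26 = 9.81^-0.26 = 0.5523
D = 1.5 × 0.8803 × 6.132 × 198.8 × 0.5523 = 889.0 m

D ≈ 889 m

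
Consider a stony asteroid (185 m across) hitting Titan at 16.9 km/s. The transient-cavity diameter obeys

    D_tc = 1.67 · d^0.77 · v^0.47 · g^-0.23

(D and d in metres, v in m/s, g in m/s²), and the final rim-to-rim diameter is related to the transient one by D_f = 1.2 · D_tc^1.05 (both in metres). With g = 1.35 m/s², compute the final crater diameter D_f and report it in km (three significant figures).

D_f ≈ 15.9 km

v = 16900 m/s.
d^0.77 = 185^0.77 = 55.68
v^0.47 = 16900^0.47 = 97.07
g^-0.23 = 1.35^-0.23 = 0.9333
D_tc = 1.67 × 55.68 × 97.07 × 0.9333 = 8424 m
D_f = 1.2 × (8424)^1.05 = 15885 m
     = 15.88 km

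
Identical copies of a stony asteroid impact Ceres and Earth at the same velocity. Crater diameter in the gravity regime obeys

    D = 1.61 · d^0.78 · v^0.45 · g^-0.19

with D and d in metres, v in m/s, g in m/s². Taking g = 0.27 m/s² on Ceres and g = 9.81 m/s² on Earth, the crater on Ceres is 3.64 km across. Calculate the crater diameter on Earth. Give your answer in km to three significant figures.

All impactor-dependent factors cancel in the ratio, leaving D_Earth/D_Ceres = (g_Earth/g_Ceres)^-0.19.
(9.81/0.27)^-0.19 = 36.33^-0.19 = 0.5053
D_Earth = 0.5053 × 3.64 km = 1.84 km

D ≈ 1.84 km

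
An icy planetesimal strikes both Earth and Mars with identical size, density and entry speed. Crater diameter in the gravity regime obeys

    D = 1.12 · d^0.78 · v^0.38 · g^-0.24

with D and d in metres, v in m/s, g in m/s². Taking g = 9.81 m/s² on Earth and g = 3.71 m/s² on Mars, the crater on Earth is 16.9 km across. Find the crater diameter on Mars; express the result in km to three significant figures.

All impactor-dependent factors cancel in the ratio, leaving D_Mars/D_Earth = (g_Mars/g_Earth)^-0.24.
(3.71/9.81)^-0.24 = 0.3782^-0.24 = 1.263
D_Mars = 1.263 × 16.9 km = 21.3 km

D ≈ 21.3 km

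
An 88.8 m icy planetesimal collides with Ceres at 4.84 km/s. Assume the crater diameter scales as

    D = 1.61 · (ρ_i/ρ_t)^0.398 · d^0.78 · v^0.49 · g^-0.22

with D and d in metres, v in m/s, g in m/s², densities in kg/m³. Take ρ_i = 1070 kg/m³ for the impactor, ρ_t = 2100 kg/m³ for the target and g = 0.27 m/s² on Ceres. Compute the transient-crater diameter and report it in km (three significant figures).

D ≈ 3.47 km

In SI units: v = 4840 m/s.
(ρ_i/ρ_t)^0.398 = (1070/2100)^0.398 = 0.7646
d^0.78 = 88.8^0.78 = 33.09
v^0.49 = 4840^0.49 = 63.91
g^-0.22 = 0.27^-0.22 = 1.334
D = 1.61 × 0.7646 × 33.09 × 63.91 × 1.334 = 3473 m
   = 3.473 km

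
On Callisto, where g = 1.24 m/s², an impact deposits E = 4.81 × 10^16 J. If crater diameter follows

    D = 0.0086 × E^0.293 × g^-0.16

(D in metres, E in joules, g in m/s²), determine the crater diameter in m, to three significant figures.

D ≈ 642 m

E^0.293 = (4.81 × 10^16)^0.293 = 7.724 × 10^4
g^-0.16 = 1.24^-0.16 = 0.9662
D = 0.0086 × 7.724 × 10^4 × 0.9662 = 641.8 m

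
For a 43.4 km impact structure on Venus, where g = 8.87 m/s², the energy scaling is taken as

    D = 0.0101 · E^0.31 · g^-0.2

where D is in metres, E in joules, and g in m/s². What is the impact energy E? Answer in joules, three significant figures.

E ≈ 1.02 × 10^22 J

Rearranging: E = [D / (0.0101 · g^-0.2)]^(1/0.31).
D = 43400 m.
g^-0.2 = 8.87^-0.2 = 0.6463
D / (0.0101 × 0.6463) = 43400 / (6.528 × 10^-3) = 6.648 × 10^6
E = (6.648 × 10^6)^3.2258 = 1.020 × 10^22 J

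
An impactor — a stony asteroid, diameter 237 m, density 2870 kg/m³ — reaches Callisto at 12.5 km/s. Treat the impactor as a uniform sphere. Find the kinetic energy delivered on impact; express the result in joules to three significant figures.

v = 12500 m/s.
Mass m = (π/6) ρ d³ = (π/6) × 2870 × (237)³ = 2.000 × 10^10 kg
E = ½ m v² = 0.5 × 2.000 × 10^10 × (12500)² = 1.562 × 10^18 J

E ≈ 1.56 × 10^18 J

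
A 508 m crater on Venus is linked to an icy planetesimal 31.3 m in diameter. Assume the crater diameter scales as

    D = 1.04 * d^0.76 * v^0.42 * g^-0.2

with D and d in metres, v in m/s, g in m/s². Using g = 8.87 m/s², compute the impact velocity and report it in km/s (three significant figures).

v ≈ 14.0 km/s

Rearranging for v: v = [D / (1.04 · 31.3^0.76 · 8.87^-0.2)]^(1/0.42).
31.3^0.76 = 13.70
8.87^-0.2 = 0.6463
Denominator = 1.04 × 13.70 × 0.6463 = 9.208
D / 9.208 = 508 / 9.208 = 55.17
v = 55.17^(1/0.42) = 55.17^2.381 = 14028 m/s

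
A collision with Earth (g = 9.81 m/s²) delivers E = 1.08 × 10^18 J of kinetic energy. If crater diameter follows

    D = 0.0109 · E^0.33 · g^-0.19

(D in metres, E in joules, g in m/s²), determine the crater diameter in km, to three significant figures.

D ≈ 6.31 km

E^0.33 = (1.08 × 10^18)^0.33 = 8.934 × 10^5
g^-0.19 = 9.81^-0.19 = 0.6480
D = 0.0109 × 8.934 × 10^5 × 0.6480 = 6310 m
   = 6.310 km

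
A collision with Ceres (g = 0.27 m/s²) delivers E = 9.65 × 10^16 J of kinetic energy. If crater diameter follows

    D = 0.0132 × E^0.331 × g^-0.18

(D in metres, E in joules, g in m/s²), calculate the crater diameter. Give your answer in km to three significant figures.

E^0.331 = (9.65 × 10^16)^0.331 = 4.187 × 10^5
g^-0.18 = 0.27^-0.18 = 1.266
D = 0.0132 × 4.187 × 10^5 × 1.266 = 6997 m
   = 6.997 km

D ≈ 7.00 km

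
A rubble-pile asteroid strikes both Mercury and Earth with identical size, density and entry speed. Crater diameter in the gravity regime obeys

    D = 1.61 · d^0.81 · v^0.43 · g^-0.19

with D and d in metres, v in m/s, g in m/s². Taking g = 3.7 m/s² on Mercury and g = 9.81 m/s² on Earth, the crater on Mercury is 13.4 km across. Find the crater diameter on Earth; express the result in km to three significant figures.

D ≈ 11.1 km

All impactor-dependent factors cancel in the ratio, leaving D_Earth/D_Mercury = (g_Earth/g_Mercury)^-0.19.
(9.81/3.7)^-0.19 = 2.651^-0.19 = 0.8309
D_Earth = 0.8309 × 13.4 km = 11.1 km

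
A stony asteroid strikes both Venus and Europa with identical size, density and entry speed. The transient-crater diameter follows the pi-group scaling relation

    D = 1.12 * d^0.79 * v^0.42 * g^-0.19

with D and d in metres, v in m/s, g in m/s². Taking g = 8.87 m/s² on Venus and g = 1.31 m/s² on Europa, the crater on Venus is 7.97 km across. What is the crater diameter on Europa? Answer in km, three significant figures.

All impactor-dependent factors cancel in the ratio, leaving D_Europa/D_Venus = (g_Europa/g_Venus)^-0.19.
(1.31/8.87)^-0.19 = 0.1477^-0.19 = 1.438
D_Europa = 1.438 × 7.97 km = 11.5 km

D ≈ 11.5 km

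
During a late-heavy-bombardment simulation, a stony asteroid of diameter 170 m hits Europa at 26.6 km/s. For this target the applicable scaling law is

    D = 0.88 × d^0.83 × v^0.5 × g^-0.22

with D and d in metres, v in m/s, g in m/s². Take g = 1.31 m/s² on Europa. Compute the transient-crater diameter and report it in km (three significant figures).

D ≈ 9.60 km

In SI units: v = 26600 m/s.
d^0.83 = 170^0.83 = 71.00
v^0.5 = 26600^0.5 = 163.1
g^-0.22 = 1.31^-0.22 = 0.9423
D = 0.88 × 71.00 × 163.1 × 0.9423 = 9602 m
   = 9.602 km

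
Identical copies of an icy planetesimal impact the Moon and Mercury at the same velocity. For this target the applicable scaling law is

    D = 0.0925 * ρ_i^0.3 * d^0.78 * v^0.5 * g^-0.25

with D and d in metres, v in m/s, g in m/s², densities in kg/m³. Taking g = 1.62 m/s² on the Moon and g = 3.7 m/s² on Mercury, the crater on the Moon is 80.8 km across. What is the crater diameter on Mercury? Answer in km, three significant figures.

D ≈ 65.7 km

All impactor-dependent factors cancel in the ratio, leaving D_Mercury/D_Moon = (g_Mercury/g_Moon)^-0.25.
(3.7/1.62)^-0.25 = 2.284^-0.25 = 0.8134
D_Mercury = 0.8134 × 80.8 km = 65.7 km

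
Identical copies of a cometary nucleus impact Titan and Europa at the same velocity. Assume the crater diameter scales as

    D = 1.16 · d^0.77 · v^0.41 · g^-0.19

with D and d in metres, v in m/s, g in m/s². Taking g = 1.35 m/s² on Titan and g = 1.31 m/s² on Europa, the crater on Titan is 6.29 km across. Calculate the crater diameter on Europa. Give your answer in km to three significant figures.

D ≈ 6.33 km

All impactor-dependent factors cancel in the ratio, leaving D_Europa/D_Titan = (g_Europa/g_Titan)^-0.19.
(1.31/1.35)^-0.19 = 0.9704^-0.19 = 1.006
D_Europa = 1.006 × 6.29 km = 6.33 km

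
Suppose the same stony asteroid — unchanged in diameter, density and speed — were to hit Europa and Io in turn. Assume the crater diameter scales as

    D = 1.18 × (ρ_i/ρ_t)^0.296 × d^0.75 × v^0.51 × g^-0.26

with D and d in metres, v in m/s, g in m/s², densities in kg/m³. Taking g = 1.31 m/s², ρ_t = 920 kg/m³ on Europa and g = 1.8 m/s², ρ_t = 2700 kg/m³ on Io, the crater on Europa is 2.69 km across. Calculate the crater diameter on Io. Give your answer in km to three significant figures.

D ≈ 1.80 km

The impactor-only factors (d, v, ρ_i) cancel in the ratio, leaving D_Io/D_Europa = (g_Io/g_Europa)^-0.26 · (ρ_t,Europa/ρ_t,Io)^0.296.
(1.8/1.31)^-0.26 = 1.374^-0.26 = 0.9207
(920/2700)^0.296 = 0.3407^0.296 = 0.7271
Ratio = 0.9207 × 0.7271 = 0.6694
D_Io = 0.6694 × 2.69 km = 1.80 km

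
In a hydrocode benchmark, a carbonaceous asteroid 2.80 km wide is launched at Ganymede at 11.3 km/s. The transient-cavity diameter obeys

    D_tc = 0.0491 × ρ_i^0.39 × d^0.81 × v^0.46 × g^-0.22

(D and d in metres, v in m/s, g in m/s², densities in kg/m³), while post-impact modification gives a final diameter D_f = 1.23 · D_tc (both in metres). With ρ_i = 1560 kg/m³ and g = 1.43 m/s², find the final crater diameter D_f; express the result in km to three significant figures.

D_f ≈ 44.5 km

In SI: d = 2800 m, v = 11300 m/s.
ρ_i^0.39 = 1560^0.39 = 17.59
d^0.81 = 2800^0.81 = 619.7
v^0.46 = 11300^0.46 = 73.18
g^-0.22 = 1.43^-0.22 = 0.9243
D_tc = 0.0491 × 17.59 × 619.7 × 73.18 × 0.9243 = 36200 m
D_f = 1.23 × 36200 = 44526 m
     = 44.53 km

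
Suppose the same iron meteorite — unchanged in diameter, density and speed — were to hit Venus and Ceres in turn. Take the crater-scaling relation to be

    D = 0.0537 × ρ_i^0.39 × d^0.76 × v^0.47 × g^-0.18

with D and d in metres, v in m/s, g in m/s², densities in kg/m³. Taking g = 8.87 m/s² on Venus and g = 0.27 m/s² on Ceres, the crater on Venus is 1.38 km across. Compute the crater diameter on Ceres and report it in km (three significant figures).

All impactor-dependent factors cancel in the ratio, leaving D_Ceres/D_Venus = (g_Ceres/g_Venus)^-0.18.
(0.27/8.87)^-0.18 = 0.03044^-0.18 = 1.875
D_Ceres = 1.875 × 1.38 km = 2.59 km

D ≈ 2.59 km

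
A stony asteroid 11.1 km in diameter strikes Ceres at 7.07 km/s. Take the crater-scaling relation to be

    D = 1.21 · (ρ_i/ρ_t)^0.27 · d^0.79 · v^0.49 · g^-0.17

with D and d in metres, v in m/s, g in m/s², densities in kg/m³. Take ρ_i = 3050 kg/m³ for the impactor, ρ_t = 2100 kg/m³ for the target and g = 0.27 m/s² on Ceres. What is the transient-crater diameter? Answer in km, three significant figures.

In SI units: d = 11100 m, v = 7070 m/s.
(ρ_i/ρ_t)^0.27 = (3050/2100)^0.27 = 1.106
d^0.79 = 11100^0.79 = 1570
v^0.49 = 7070^0.49 = 76.95
g^-0.17 = 0.27^-0.17 = 1.249
D = 1.21 × 1.106 × 1570 × 76.95 × 1.249 = 2.019 × 10^5 m
   = 201.9 km

D ≈ 202 km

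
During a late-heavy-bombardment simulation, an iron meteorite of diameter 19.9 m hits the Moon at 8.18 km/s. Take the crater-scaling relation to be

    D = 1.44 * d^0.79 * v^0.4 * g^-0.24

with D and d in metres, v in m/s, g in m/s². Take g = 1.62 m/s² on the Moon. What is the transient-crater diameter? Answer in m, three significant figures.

D ≈ 500 m

In SI units: v = 8180 m/s.
d^0.79 = 19.9^0.79 = 10.62
v^0.4 = 8180^0.4 = 36.74
g^-0.24 = 1.62^-0.24 = 0.8907
D = 1.44 × 10.62 × 36.74 × 0.8907 = 500.4 m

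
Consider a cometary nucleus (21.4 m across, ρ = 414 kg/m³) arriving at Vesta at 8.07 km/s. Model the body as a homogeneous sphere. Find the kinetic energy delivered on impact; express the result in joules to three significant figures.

v = 8070 m/s.
Mass m = (π/6) ρ d³ = (π/6) × 414 × (21.4)³ = 2.124 × 10^6 kg
E = ½ m v² = 0.5 × 2.124 × 10^6 × (8070)² = 6.916 × 10^13 J

E ≈ 6.92 × 10^13 J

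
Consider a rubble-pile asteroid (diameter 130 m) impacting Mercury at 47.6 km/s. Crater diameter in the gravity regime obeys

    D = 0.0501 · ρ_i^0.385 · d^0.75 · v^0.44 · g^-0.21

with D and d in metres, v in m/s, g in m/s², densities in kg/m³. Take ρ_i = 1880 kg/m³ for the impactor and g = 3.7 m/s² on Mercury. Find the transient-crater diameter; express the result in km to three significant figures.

In SI units: v = 47600 m/s.
ρ_i^0.385 = 1880^0.385 = 18.22
d^0.75 = 130^0.75 = 38.50
v^0.44 = 47600^0.44 = 114.3
g^-0.21 = 3.7^-0.21 = 0.7598
D = 0.0501 × 18.22 × 38.50 × 114.3 × 0.7598 = 3052 m
   = 3.052 km

D ≈ 3.05 km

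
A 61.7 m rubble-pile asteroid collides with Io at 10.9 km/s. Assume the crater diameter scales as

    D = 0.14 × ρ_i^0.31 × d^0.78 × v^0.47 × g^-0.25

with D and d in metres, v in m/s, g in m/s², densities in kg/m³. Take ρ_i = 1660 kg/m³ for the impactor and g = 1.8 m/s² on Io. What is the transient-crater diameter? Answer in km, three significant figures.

In SI units: v = 10900 m/s.
ρ_i^0.31 = 1660^0.31 = 9.959
d^0.78 = 61.7^0.78 = 24.91
v^0.47 = 10900^0.47 = 78.99
g^-0.25 = 1.8^-0.25 = 0.8633
D = 0.14 × 9.959 × 24.91 × 78.99 × 0.8633 = 2368 m
   = 2.368 km

D ≈ 2.37 km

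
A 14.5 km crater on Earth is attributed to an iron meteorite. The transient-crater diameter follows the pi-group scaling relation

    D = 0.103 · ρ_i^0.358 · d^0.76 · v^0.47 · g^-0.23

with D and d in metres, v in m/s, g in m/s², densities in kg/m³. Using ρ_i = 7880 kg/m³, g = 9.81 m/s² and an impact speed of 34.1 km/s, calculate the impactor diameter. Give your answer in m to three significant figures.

d ≈ 273 m

Rearranging for d: d = [D / (0.103 · 7880^0.358 · 34100^0.47 · 9.81^-0.23)]^(1/0.76).
D = 14500 m.
7880^0.358 = 24.83
34100^0.47 = 135.0
9.81^-0.23 = 0.5914
Denominator = 0.103 × 24.83 × 135.0 × 0.5914 = 204.2
D / 204.2 = 14500 / 204.2 = 71.01
d = 71.01^(1/0.76) = 71.01^1.3158 = 272.9 m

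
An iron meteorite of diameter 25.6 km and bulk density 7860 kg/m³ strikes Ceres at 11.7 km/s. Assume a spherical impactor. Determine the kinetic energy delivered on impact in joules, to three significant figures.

d = 25600 m; v = 11700 m/s.
Mass m = (π/6) ρ d³ = (π/6) × 7860 × (25600)³ = 6.905 × 10^16 kg
E = ½ m v² = 0.5 × 6.905 × 10^16 × (11700)² = 4.726 × 10^24 J

E ≈ 4.73 × 10^24 J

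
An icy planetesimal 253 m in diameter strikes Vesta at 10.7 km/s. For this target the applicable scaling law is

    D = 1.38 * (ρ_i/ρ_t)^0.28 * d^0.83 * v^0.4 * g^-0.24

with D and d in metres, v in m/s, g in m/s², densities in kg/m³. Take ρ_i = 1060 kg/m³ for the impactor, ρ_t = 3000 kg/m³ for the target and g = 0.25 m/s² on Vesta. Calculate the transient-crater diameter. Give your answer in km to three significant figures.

D ≈ 5.81 km

In SI units: v = 10700 m/s.
(ρ_i/ρ_t)^0.28 = (1060/3000)^0.28 = 0.7473
d^0.83 = 253^0.83 = 98.76
v^0.4 = 10700^0.4 = 40.90
g^-0.24 = 0.25^-0.24 = 1.395
D = 1.38 × 0.7473 × 98.76 × 40.90 × 1.395 = 5811 m
   = 5.811 km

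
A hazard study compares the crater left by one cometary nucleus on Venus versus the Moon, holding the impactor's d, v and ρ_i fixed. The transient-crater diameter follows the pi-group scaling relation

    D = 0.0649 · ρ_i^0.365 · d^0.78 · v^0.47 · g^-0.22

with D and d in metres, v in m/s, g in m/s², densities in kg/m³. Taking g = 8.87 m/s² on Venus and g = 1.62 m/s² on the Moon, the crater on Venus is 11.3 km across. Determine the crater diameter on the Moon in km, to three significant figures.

D ≈ 16.4 km

All impactor-dependent factors cancel in the ratio, leaving D_Moon/D_Venus = (g_Moon/g_Venus)^-0.22.
(1.62/8.87)^-0.22 = 0.1826^-0.22 = 1.454
D_Moon = 1.454 × 11.3 km = 16.4 km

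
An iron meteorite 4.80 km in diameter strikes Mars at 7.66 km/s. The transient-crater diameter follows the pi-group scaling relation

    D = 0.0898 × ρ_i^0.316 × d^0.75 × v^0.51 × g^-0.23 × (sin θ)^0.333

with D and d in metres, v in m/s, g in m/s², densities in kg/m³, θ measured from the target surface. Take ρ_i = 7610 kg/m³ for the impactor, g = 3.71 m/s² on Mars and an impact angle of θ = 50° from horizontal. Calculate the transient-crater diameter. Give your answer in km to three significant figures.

D ≈ 56.5 km

In SI units: d = 4800 m, v = 7660 m/s.
ρ_i^0.316 = 7610^0.316 = 16.85
d^0.75 = 4800^0.75 = 576.7
v^0.51 = 7660^0.51 = 95.71
g^-0.23 = 3.71^-0.23 = 0.7397
(sin 50°)^0.333 = 0.7660^0.333 = 0.9151
D = 0.0898 × 16.85 × 576.7 × 95.71 × 0.7397 × 0.9151 = 56534 m
   = 56.53 km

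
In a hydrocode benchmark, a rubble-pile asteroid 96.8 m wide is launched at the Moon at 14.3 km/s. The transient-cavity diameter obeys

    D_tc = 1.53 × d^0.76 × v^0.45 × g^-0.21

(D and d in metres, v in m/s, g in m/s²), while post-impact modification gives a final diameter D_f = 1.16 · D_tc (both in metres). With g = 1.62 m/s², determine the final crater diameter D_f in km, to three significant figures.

v = 14300 m/s.
d^0.76 = 96.8^0.76 = 32.30
v^0.45 = 14300^0.45 = 74.11
g^-0.21 = 1.62^-0.21 = 0.9037
D_tc = 1.53 × 32.30 × 74.11 × 0.9037 = 3310 m
D_f = 1.16 × 3310 = 3840 m
     = 3.840 km

D_f ≈ 3.84 km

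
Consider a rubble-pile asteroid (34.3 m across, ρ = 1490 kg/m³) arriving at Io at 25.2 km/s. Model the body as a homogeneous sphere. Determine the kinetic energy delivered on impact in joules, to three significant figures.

v = 25200 m/s.
Mass m = (π/6) ρ d³ = (π/6) × 1490 × (34.3)³ = 3.148 × 10^7 kg
E = ½ m v² = 0.5 × 3.148 × 10^7 × (25200)² = 9.996 × 10^15 J

E ≈ 1.00 × 10^16 J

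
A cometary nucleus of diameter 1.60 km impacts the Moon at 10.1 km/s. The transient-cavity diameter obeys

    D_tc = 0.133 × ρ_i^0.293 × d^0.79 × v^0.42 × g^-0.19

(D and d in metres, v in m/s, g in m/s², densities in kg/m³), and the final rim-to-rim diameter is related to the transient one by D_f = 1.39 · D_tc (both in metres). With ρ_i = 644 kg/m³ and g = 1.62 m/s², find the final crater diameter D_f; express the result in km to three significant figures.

In SI: d = 1600 m, v = 10100 m/s.
ρ_i^0.293 = 644^0.293 = 6.653
d^0.79 = 1600^0.79 = 339.8
v^0.42 = 10100^0.42 = 48.06
g^-0.19 = 1.62^-0.19 = 0.9124
D_tc = 0.133 × 6.653 × 339.8 × 48.06 × 0.9124 = 13180 m
D_f = 1.39 × 13180 = 18320 m
     = 18.32 km

D_f ≈ 18.3 km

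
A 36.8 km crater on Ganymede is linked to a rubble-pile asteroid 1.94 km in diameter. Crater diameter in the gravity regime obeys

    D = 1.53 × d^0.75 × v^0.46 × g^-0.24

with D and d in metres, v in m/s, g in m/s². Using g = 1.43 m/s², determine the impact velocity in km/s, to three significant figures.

v ≈ 17.6 km/s

Rearranging for v: v = [D / (1.53 · 1940^0.75 · 1.43^-0.24)]^(1/0.46).
D = 36800 m.
1940^0.75 = 292.3
1.43^-0.24 = 0.9177
Denominator = 1.53 × 292.3 × 0.9177 = 410.4
D / 410.4 = 36800 / 410.4 = 89.67
v = 89.67^(1/0.46) = 89.67^2.1739 = 17574 m/s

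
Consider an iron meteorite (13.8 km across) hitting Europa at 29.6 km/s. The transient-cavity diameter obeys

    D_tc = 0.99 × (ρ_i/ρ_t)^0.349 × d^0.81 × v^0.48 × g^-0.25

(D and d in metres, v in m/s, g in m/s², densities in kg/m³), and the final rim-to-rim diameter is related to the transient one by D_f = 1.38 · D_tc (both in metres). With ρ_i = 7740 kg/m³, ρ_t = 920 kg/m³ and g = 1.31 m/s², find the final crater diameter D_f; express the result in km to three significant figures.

D_f ≈ 848 km

In SI: d = 13800 m, v = 29600 m/s.
(ρ_i/ρ_t)^0.349 = (7740/920)^0.349 = 2.103
d^0.81 = 13800^0.81 = 2256
v^0.48 = 29600^0.48 = 140.0
g^-0.25 = 1.31^-0.25 = 0.9347
D_tc = 0.99 × 2.103 × 2256 × 140.0 × 0.9347 = 6.146 × 10^5 m
D_f = 1.38 × 6.146 × 10^5 = 8.481 × 10^5 m
     = 848.1 km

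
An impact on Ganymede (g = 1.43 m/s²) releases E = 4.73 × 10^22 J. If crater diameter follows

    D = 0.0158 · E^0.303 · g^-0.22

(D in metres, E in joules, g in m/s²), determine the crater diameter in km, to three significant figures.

D ≈ 108 km

E^0.303 = (4.73 × 10^22)^0.303 = 7.421 × 10^6
g^-0.22 = 1.43^-0.22 = 0.9243
D = 0.0158 × 7.421 × 10^6 × 0.9243 = 1.084 × 10^5 m
   = 108.4 km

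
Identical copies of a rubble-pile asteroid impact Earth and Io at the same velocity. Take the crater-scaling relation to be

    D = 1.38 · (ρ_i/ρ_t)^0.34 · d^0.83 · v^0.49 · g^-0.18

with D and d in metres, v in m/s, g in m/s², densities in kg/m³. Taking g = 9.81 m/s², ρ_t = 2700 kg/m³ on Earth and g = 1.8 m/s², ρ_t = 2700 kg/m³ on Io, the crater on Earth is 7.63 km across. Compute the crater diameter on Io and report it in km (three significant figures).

The impactor-only factors (d, v, ρ_i) cancel in the ratio, leaving D_Io/D_Earth = (g_Io/g_Earth)^-0.18 · (ρ_t,Earth/ρ_t,Io)^0.34.
(1.8/9.81)^-0.18 = 0.1835^-0.18 = 1.357
(2700/2700)^0.34 = 1.000^0.34 = 1.000
Ratio = 1.357 × 1.000 = 1.357
D_Io = 1.357 × 7.63 km = 10.4 km

D ≈ 10.4 km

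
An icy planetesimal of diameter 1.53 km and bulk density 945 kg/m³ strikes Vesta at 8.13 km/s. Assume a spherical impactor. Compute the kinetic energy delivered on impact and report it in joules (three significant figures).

d = 1530 m; v = 8130 m/s.
Mass m = (π/6) ρ d³ = (π/6) × 945 × (1530)³ = 1.772 × 10^12 kg
E = ½ m v² = 0.5 × 1.772 × 10^12 × (8130)² = 5.856 × 10^19 J

E ≈ 5.86 × 10^19 J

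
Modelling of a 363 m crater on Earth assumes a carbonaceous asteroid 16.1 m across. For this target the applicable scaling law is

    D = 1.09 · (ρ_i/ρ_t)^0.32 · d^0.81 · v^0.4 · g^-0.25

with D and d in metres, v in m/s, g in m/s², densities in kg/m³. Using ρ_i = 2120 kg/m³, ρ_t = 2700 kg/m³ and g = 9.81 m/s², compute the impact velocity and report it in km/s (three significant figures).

Rearranging for v: v = [D / (1.09 · (2120/2700)^0.32 · 16.1^0.81 · 9.81^-0.25)]^(1/0.4).
(2120/2700)^0.32 = 0.9255
16.1^0.81 = 9.496
9.81^-0.25 = 0.5650
Denominator = 1.09 × 0.9255 × 9.496 × 0.5650 = 5.412
D / 5.412 = 363 / 5.412 = 67.07
v = 67.07^(1/0.4) = 67.07^2.5 = 36840 m/s

v ≈ 36.8 km/s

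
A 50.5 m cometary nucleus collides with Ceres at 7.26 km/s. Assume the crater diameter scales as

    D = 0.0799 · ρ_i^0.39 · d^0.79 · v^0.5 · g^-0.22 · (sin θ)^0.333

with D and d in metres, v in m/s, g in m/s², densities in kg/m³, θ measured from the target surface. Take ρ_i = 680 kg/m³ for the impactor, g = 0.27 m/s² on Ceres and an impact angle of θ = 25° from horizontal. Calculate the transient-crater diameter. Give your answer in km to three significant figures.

In SI units: v = 7260 m/s.
ρ_i^0.39 = 680^0.39 = 12.73
d^0.79 = 50.5^0.79 = 22.16
v^0.5 = 7260^0.5 = 85.21
g^-0.22 = 0.27^-0.22 = 1.334
(sin 25°)^0.333 = 0.4226^0.333 = 0.7506
D = 0.0799 × 12.73 × 22.16 × 85.21 × 1.334 × 0.7506 = 1923 m
   = 1.923 km

D ≈ 1.92 km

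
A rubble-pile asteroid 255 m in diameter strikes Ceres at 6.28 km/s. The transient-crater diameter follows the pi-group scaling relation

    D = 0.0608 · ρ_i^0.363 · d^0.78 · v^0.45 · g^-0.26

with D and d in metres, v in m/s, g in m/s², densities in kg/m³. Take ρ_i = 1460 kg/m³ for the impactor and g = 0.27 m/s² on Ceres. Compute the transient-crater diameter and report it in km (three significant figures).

D ≈ 4.64 km

In SI units: v = 6280 m/s.
ρ_i^0.363 = 1460^0.363 = 14.08
d^0.78 = 255^0.78 = 75.35
v^0.45 = 6280^0.45 = 51.18
g^-0.26 = 0.27^-0.26 = 1.406
D = 0.0608 × 14.08 × 75.35 × 51.18 × 1.406 = 4642 m
   = 4.642 km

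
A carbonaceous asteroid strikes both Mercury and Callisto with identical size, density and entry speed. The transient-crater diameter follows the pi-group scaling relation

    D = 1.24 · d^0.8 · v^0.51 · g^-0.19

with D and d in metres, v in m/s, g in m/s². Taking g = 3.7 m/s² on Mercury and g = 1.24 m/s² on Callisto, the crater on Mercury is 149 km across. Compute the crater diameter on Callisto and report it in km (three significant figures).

D ≈ 183 km

All impactor-dependent factors cancel in the ratio, leaving D_Callisto/D_Mercury = (g_Callisto/g_Mercury)^-0.19.
(1.24/3.7)^-0.19 = 0.3351^-0.19 = 1.231
D_Callisto = 1.231 × 149 km = 183 km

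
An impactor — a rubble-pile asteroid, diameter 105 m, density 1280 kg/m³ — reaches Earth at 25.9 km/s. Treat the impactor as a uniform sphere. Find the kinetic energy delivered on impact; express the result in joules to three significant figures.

E ≈ 2.60 × 10^17 J

v = 25900 m/s.
Mass m = (π/6) ρ d³ = (π/6) × 1280 × (105)³ = 7.758 × 10^8 kg
E = ½ m v² = 0.5 × 7.758 × 10^8 × (25900)² = 2.602 × 10^17 J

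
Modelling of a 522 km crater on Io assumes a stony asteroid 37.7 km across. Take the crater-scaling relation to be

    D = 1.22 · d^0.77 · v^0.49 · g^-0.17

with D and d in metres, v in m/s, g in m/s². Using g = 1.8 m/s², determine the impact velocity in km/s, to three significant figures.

Rearranging for v: v = [D / (1.22 · 37700^0.77 · 1.8^-0.17)]^(1/0.49).
D = 522000 m.
37700^0.77 = 3340
1.8^-0.17 = 0.9049
Denominator = 1.22 × 3340 × 0.9049 = 3687
D / 3687 = 522000 / 3687 = 141.6
v = 141.6^(1/0.49) = 141.6^2.0408 = 24541 m/s

v ≈ 24.5 km/s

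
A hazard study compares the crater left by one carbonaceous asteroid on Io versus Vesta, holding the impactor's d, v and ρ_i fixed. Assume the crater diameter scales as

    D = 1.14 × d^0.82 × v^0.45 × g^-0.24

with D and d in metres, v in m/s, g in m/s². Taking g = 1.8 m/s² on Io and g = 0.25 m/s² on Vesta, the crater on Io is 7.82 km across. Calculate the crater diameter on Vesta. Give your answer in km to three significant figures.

D ≈ 12.6 km

All impactor-dependent factors cancel in the ratio, leaving D_Vesta/D_Io = (g_Vesta/g_Io)^-0.24.
(0.25/1.8)^-0.24 = 0.1389^-0.24 = 1.606
D_Vesta = 1.606 × 7.82 km = 12.6 km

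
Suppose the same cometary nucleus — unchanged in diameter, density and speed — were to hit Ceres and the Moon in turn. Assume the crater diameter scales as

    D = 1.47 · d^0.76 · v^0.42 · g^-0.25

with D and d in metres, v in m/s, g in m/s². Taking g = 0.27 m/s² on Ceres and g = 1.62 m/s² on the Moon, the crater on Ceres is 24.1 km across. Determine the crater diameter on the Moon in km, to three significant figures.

All impactor-dependent factors cancel in the ratio, leaving D_Moon/D_Ceres = (g_Moon/g_Ceres)^-0.25.
(1.62/0.27)^-0.25 = 6.000^-0.25 = 0.6389
D_Moon = 0.6389 × 24.1 km = 15.4 km

D ≈ 15.4 km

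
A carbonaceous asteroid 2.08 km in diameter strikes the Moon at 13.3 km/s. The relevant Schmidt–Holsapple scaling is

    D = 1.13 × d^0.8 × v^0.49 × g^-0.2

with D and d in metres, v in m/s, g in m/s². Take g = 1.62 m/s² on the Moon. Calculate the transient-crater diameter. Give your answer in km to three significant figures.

In SI units: d = 2080 m, v = 13300 m/s.
d^0.8 = 2080^0.8 = 451.3
v^0.49 = 13300^0.49 = 104.9
g^-0.2 = 1.62^-0.2 = 0.9080
D = 1.13 × 451.3 × 104.9 × 0.9080 = 48574 m
   = 48.57 km

D ≈ 48.6 km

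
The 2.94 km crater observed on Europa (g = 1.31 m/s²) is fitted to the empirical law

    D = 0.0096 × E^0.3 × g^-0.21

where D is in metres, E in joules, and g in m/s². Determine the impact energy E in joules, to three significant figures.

E ≈ 2.34 × 10^18 J

Rearranging: E = [D / (0.0096 · g^-0.21)]^(1/0.3).
D = 2940 m.
g^-0.21 = 1.31^-0.21 = 0.9449
D / (0.0096 × 0.9449) = 2940 / (9.071 × 10^-3) = 3.241 × 10^5
E = (3.241 × 10^5)^3.3333 = 2.337 × 10^18 J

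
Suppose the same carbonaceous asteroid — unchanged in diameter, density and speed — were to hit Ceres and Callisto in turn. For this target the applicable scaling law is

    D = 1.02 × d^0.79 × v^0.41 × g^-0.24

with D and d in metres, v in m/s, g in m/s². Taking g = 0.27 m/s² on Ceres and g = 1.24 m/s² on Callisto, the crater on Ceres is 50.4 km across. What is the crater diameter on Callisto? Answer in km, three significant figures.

D ≈ 35.0 km

All impactor-dependent factors cancel in the ratio, leaving D_Callisto/D_Ceres = (g_Callisto/g_Ceres)^-0.24.
(1.24/0.27)^-0.24 = 4.593^-0.24 = 0.6936
D_Callisto = 0.6936 × 50.4 km = 35.0 km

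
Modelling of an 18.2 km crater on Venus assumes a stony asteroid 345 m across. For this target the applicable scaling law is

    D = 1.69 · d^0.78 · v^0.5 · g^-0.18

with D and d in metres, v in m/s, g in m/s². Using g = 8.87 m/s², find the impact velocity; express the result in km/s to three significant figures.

Rearranging for v: v = [D / (1.69 · 345^0.78 · 8.87^-0.18)]^(1/0.5).
D = 18200 m.
345^0.78 = 95.39
8.87^-0.18 = 0.6751
Denominator = 1.69 × 95.39 × 0.6751 = 108.8
D / 108.8 = 18200 / 108.8 = 167.3
v = 167.3^(1/0.5) = 167.3^2 = 27989 m/s

v ≈ 28.0 km/s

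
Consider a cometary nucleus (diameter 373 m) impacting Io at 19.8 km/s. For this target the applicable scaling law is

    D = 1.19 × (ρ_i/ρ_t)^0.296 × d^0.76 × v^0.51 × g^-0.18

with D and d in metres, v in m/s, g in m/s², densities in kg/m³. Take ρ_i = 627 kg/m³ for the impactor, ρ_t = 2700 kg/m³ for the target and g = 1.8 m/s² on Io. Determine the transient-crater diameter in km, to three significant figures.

D ≈ 9.72 km

In SI units: v = 19800 m/s.
(ρ_i/ρ_t)^0.296 = (627/2700)^0.296 = 0.6491
d^0.76 = 373^0.76 = 90.05
v^0.51 = 19800^0.51 = 155.3
g^-0.18 = 1.8^-0.18 = 0.8996
D = 1.19 × 0.6491 × 90.05 × 155.3 × 0.8996 = 9718 m
   = 9.718 km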